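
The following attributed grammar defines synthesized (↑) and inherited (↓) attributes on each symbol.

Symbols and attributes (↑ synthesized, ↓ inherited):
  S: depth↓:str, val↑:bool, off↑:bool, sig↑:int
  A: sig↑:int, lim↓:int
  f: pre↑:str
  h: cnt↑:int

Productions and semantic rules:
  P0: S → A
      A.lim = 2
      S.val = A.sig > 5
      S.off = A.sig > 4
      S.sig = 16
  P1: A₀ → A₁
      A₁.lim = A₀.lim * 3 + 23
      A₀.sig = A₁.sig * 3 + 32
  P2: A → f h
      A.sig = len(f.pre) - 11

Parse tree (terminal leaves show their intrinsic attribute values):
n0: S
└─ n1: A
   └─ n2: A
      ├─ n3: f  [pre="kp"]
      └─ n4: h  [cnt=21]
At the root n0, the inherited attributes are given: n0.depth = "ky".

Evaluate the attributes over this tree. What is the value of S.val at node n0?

false

1. n0.depth = "ky"  [given at root]
2. n1.lim = 2  [2]
3. n2.lim = 29  [A₀.lim * 3 + 23]
4. n3.pre = "kp"  [terminal]
5. n4.cnt = 21  [terminal]
6. n2.sig = -9  [len(f.pre) - 11]
7. n1.sig = 5  [A₁.sig * 3 + 32]
8. n0.val = false  [A.sig > 5]
9. n0.off = true  [A.sig > 4]
10. n0.sig = 16  [16]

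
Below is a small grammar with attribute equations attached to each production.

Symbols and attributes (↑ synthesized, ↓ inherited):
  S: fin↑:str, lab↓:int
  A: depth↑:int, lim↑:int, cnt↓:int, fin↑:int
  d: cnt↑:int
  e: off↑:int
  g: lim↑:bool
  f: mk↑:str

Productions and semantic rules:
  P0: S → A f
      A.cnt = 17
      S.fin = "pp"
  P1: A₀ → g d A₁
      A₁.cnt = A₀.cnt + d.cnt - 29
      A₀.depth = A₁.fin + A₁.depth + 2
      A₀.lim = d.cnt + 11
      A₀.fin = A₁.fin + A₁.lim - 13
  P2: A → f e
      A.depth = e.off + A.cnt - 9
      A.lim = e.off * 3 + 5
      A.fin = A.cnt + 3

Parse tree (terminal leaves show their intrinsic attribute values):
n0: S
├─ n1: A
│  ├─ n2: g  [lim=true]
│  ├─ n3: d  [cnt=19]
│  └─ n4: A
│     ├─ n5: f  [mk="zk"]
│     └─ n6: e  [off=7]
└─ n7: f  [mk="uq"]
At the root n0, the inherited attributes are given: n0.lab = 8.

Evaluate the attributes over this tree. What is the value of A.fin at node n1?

1. n0.lab = 8  [given at root]
2. n1.cnt = 17  [17]
3. n2.lim = true  [terminal]
4. n3.cnt = 19  [terminal]
5. n4.cnt = 7  [A₀.cnt + d.cnt - 29]
6. n5.mk = "zk"  [terminal]
7. n6.off = 7  [terminal]
8. n4.depth = 5  [e.off + A.cnt - 9]
9. n4.lim = 26  [e.off * 3 + 5]
10. n4.fin = 10  [A.cnt + 3]
11. n1.depth = 17  [A₁.fin + A₁.depth + 2]
12. n1.lim = 30  [d.cnt + 11]
13. n1.fin = 23  [A₁.fin + A₁.lim - 13]
14. n7.mk = "uq"  [terminal]
15. n0.fin = "pp"  ["pp"]

23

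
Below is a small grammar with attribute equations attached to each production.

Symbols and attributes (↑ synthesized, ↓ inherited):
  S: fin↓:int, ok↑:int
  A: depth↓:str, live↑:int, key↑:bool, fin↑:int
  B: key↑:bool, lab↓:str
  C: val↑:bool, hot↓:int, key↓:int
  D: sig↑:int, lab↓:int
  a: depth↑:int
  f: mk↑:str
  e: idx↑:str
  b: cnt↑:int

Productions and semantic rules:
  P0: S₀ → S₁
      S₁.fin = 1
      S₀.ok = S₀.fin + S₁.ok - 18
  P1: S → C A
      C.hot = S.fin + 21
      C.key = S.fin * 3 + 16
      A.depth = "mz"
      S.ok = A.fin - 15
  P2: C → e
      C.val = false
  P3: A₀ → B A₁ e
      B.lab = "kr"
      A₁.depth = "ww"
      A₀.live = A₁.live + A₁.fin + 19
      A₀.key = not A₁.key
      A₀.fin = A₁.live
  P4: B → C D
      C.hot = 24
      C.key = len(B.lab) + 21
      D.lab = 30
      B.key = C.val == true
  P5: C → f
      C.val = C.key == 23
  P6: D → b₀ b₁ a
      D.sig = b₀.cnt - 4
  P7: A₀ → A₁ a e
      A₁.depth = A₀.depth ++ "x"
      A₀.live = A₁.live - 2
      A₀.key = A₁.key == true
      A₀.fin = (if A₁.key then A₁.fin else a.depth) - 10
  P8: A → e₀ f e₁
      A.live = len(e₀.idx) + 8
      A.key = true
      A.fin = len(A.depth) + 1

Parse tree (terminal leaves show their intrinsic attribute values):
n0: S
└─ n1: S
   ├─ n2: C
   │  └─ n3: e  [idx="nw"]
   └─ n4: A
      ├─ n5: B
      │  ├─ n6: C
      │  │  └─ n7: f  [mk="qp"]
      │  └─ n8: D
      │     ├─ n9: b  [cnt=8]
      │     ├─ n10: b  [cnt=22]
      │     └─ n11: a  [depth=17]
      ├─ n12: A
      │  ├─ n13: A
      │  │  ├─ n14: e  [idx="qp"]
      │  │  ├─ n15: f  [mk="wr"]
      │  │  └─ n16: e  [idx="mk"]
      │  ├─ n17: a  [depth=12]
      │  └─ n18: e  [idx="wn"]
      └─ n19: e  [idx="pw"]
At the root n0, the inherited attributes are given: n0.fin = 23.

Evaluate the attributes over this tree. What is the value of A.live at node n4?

21

1. n0.fin = 23  [given at root]
2. n1.fin = 1  [1]
3. n2.hot = 22  [S.fin + 21]
4. n2.key = 19  [S.fin * 3 + 16]
5. n3.idx = "nw"  [terminal]
6. n2.val = false  [false]
7. n4.depth = "mz"  ["mz"]
8. n5.lab = "kr"  ["kr"]
9. n6.hot = 24  [24]
10. n6.key = 23  [len(B.lab) + 21]
11. n7.mk = "qp"  [terminal]
12. n6.val = true  [C.key == 23]
13. n8.lab = 30  [30]
14. n9.cnt = 8  [terminal]
15. n10.cnt = 22  [terminal]
16. n11.depth = 17  [terminal]
17. n8.sig = 4  [b₀.cnt - 4]
18. n5.key = true  [C.val == true]
19. n12.depth = "ww"  ["ww"]
20. n13.depth = "wwx"  [A₀.depth ++ "x"]
21. n14.idx = "qp"  [terminal]
22. n15.mk = "wr"  [terminal]
23. n16.idx = "mk"  [terminal]
24. n13.live = 10  [len(e₀.idx) + 8]
25. n13.key = true  [true]
26. n13.fin = 4  [len(A.depth) + 1]
27. n17.depth = 12  [terminal]
28. n18.idx = "wn"  [terminal]
29. n12.live = 8  [A₁.live - 2]
30. n12.key = true  [A₁.key == true]
31. n12.fin = -6  [(if A₁.key then A₁.fin else a.depth) - 10]
32. n19.idx = "pw"  [terminal]
33. n4.live = 21  [A₁.live + A₁.fin + 19]
34. n4.key = false  [not A₁.key]
35. n4.fin = 8  [A₁.live]
36. n1.ok = -7  [A.fin - 15]
37. n0.ok = -2  [S₀.fin + S₁.ok - 18]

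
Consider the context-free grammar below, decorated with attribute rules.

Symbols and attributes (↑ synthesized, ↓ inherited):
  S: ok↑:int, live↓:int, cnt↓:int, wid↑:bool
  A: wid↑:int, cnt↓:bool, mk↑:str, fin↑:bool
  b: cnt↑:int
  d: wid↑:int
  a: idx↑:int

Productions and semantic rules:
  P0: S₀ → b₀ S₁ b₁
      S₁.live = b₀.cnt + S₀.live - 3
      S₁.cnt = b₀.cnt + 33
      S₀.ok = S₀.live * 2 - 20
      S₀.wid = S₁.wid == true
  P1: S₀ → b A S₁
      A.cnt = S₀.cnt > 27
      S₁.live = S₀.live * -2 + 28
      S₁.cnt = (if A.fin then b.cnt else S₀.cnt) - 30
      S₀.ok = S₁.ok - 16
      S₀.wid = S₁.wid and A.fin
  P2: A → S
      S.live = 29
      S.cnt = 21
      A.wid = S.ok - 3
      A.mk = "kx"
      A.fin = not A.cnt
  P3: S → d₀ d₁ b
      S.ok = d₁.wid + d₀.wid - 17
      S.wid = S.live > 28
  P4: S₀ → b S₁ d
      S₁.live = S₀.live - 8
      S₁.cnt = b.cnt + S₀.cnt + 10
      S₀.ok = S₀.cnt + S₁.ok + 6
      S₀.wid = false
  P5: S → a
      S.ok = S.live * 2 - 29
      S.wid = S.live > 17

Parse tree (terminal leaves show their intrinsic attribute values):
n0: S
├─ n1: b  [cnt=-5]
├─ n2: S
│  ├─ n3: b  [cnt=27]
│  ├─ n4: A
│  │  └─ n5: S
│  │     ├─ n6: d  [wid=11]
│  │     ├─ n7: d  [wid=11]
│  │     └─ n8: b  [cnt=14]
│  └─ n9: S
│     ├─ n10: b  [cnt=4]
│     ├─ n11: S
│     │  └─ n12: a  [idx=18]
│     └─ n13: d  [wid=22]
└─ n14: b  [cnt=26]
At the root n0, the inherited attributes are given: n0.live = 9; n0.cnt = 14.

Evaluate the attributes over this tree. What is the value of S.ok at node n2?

-5

1. n0.live = 9  [given at root]
2. n0.cnt = 14  [given at root]
3. n1.cnt = -5  [terminal]
4. n2.live = 1  [b₀.cnt + S₀.live - 3]
5. n2.cnt = 28  [b₀.cnt + 33]
6. n3.cnt = 27  [terminal]
7. n4.cnt = true  [S₀.cnt > 27]
8. n5.live = 29  [29]
9. n5.cnt = 21  [21]
10. n6.wid = 11  [terminal]
11. n7.wid = 11  [terminal]
12. n8.cnt = 14  [terminal]
13. n5.ok = 5  [d₁.wid + d₀.wid - 17]
14. n5.wid = true  [S.live > 28]
15. n4.wid = 2  [S.ok - 3]
16. n4.mk = "kx"  ["kx"]
17. n4.fin = false  [not A.cnt]
18. n9.live = 26  [S₀.live * -2 + 28]
19. n9.cnt = -2  [(if A.fin then b.cnt else S₀.cnt) - 30]
20. n10.cnt = 4  [terminal]
21. n11.live = 18  [S₀.live - 8]
22. n11.cnt = 12  [b.cnt + S₀.cnt + 10]
23. n12.idx = 18  [terminal]
24. n11.ok = 7  [S.live * 2 - 29]
25. n11.wid = true  [S.live > 17]
26. n13.wid = 22  [terminal]
27. n9.ok = 11  [S₀.cnt + S₁.ok + 6]
28. n9.wid = false  [false]
29. n2.ok = -5  [S₁.ok - 16]
30. n2.wid = false  [S₁.wid and A.fin]
31. n14.cnt = 26  [terminal]
32. n0.ok = -2  [S₀.live * 2 - 20]
33. n0.wid = false  [S₁.wid == true]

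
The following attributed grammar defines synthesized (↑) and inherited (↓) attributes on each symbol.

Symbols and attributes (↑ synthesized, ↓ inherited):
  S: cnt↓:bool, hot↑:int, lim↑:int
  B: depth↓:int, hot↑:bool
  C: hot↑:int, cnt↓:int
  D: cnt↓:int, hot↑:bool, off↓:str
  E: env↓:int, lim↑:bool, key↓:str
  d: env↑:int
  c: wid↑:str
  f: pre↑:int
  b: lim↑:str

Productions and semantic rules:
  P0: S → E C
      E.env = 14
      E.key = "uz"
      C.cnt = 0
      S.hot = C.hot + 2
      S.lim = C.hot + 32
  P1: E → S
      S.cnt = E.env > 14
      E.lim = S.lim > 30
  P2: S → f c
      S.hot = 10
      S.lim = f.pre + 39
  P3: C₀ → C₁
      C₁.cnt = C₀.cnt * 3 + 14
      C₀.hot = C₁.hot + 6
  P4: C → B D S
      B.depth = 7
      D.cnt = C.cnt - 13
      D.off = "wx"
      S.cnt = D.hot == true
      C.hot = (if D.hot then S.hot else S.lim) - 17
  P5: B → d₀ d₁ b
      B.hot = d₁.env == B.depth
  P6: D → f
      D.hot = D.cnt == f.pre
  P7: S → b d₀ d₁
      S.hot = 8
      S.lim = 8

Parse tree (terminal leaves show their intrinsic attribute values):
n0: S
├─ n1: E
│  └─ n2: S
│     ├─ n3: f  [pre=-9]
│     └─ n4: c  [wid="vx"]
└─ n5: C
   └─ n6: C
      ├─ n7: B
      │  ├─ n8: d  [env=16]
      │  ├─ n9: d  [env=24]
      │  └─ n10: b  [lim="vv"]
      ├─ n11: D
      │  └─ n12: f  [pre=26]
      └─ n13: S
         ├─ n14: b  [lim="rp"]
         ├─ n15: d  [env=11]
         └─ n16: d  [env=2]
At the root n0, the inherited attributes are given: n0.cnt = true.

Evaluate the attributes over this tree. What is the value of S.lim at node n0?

29

1. n0.cnt = true  [given at root]
2. n1.env = 14  [14]
3. n1.key = "uz"  ["uz"]
4. n2.cnt = false  [E.env > 14]
5. n3.pre = -9  [terminal]
6. n4.wid = "vx"  [terminal]
7. n2.hot = 10  [10]
8. n2.lim = 30  [f.pre + 39]
9. n1.lim = false  [S.lim > 30]
10. n5.cnt = 0  [0]
11. n6.cnt = 14  [C₀.cnt * 3 + 14]
12. n7.depth = 7  [7]
13. n8.env = 16  [terminal]
14. n9.env = 24  [terminal]
15. n10.lim = "vv"  [terminal]
16. n7.hot = false  [d₁.env == B.depth]
17. n11.cnt = 1  [C.cnt - 13]
18. n11.off = "wx"  ["wx"]
19. n12.pre = 26  [terminal]
20. n11.hot = false  [D.cnt == f.pre]
21. n13.cnt = false  [D.hot == true]
22. n14.lim = "rp"  [terminal]
23. n15.env = 11  [terminal]
24. n16.env = 2  [terminal]
25. n13.hot = 8  [8]
26. n13.lim = 8  [8]
27. n6.hot = -9  [(if D.hot then S.hot else S.lim) - 17]
28. n5.hot = -3  [C₁.hot + 6]
29. n0.hot = -1  [C.hot + 2]
30. n0.lim = 29  [C.hot + 32]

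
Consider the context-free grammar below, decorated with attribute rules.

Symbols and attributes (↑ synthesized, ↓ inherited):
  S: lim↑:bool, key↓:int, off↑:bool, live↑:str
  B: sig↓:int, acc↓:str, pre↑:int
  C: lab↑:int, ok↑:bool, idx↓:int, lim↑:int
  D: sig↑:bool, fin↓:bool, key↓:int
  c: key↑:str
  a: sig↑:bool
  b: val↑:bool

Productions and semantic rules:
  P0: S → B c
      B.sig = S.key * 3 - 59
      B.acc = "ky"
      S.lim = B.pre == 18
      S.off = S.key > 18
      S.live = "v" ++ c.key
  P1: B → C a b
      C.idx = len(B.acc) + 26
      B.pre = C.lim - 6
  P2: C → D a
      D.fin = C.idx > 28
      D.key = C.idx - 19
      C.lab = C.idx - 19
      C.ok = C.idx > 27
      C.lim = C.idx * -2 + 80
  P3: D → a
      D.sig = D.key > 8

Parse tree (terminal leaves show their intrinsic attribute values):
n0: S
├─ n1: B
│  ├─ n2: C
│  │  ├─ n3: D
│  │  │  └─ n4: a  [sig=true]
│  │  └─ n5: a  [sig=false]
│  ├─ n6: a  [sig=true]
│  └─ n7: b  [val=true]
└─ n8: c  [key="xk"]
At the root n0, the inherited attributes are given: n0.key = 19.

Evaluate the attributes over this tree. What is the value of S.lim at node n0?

true

1. n0.key = 19  [given at root]
2. n1.sig = -2  [S.key * 3 - 59]
3. n1.acc = "ky"  ["ky"]
4. n2.idx = 28  [len(B.acc) + 26]
5. n3.fin = false  [C.idx > 28]
6. n3.key = 9  [C.idx - 19]
7. n4.sig = true  [terminal]
8. n3.sig = true  [D.key > 8]
9. n5.sig = false  [terminal]
10. n2.lab = 9  [C.idx - 19]
11. n2.ok = true  [C.idx > 27]
12. n2.lim = 24  [C.idx * -2 + 80]
13. n6.sig = true  [terminal]
14. n7.val = true  [terminal]
15. n1.pre = 18  [C.lim - 6]
16. n8.key = "xk"  [terminal]
17. n0.lim = true  [B.pre == 18]
18. n0.off = true  [S.key > 18]
19. n0.live = "vxk"  ["v" ++ c.key]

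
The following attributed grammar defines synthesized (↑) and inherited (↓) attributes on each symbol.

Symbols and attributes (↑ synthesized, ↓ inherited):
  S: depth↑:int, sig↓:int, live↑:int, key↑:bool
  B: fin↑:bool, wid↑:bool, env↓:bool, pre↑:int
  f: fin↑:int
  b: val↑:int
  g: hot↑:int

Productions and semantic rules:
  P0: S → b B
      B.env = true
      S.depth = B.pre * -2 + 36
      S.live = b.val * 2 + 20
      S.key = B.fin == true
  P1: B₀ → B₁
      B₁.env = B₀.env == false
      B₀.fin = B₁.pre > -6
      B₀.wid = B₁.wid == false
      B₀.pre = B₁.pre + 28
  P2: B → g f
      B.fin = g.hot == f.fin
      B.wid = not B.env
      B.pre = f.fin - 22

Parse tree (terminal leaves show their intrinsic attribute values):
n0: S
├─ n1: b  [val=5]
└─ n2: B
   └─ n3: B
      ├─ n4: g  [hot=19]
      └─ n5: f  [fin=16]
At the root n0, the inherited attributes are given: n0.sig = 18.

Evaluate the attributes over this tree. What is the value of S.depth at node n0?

1. n0.sig = 18  [given at root]
2. n1.val = 5  [terminal]
3. n2.env = true  [true]
4. n3.env = false  [B₀.env == false]
5. n4.hot = 19  [terminal]
6. n5.fin = 16  [terminal]
7. n3.fin = false  [g.hot == f.fin]
8. n3.wid = true  [not B.env]
9. n3.pre = -6  [f.fin - 22]
10. n2.fin = false  [B₁.pre > -6]
11. n2.wid = false  [B₁.wid == false]
12. n2.pre = 22  [B₁.pre + 28]
13. n0.depth = -8  [B.pre * -2 + 36]
14. n0.live = 30  [b.val * 2 + 20]
15. n0.key = false  [B.fin == true]

-8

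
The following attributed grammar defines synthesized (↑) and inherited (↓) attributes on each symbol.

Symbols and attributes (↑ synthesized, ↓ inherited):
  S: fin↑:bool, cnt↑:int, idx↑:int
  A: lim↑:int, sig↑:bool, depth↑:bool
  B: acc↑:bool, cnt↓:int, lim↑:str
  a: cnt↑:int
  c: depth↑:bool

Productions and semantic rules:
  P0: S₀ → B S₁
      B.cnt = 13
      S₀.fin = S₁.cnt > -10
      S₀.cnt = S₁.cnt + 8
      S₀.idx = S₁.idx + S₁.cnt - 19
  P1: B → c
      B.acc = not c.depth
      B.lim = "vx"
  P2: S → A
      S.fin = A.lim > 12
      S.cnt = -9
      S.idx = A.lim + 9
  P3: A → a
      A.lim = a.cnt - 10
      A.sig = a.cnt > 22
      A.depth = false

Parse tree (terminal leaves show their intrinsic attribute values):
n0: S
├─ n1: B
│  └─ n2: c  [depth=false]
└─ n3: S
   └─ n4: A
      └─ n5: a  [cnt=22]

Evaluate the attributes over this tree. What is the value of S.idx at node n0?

-7

1. n1.cnt = 13  [13]
2. n2.depth = false  [terminal]
3. n1.acc = true  [not c.depth]
4. n1.lim = "vx"  ["vx"]
5. n5.cnt = 22  [terminal]
6. n4.lim = 12  [a.cnt - 10]
7. n4.sig = false  [a.cnt > 22]
8. n4.depth = false  [false]
9. n3.fin = false  [A.lim > 12]
10. n3.cnt = -9  [-9]
11. n3.idx = 21  [A.lim + 9]
12. n0.fin = true  [S₁.cnt > -10]
13. n0.cnt = -1  [S₁.cnt + 8]
14. n0.idx = -7  [S₁.idx + S₁.cnt - 19]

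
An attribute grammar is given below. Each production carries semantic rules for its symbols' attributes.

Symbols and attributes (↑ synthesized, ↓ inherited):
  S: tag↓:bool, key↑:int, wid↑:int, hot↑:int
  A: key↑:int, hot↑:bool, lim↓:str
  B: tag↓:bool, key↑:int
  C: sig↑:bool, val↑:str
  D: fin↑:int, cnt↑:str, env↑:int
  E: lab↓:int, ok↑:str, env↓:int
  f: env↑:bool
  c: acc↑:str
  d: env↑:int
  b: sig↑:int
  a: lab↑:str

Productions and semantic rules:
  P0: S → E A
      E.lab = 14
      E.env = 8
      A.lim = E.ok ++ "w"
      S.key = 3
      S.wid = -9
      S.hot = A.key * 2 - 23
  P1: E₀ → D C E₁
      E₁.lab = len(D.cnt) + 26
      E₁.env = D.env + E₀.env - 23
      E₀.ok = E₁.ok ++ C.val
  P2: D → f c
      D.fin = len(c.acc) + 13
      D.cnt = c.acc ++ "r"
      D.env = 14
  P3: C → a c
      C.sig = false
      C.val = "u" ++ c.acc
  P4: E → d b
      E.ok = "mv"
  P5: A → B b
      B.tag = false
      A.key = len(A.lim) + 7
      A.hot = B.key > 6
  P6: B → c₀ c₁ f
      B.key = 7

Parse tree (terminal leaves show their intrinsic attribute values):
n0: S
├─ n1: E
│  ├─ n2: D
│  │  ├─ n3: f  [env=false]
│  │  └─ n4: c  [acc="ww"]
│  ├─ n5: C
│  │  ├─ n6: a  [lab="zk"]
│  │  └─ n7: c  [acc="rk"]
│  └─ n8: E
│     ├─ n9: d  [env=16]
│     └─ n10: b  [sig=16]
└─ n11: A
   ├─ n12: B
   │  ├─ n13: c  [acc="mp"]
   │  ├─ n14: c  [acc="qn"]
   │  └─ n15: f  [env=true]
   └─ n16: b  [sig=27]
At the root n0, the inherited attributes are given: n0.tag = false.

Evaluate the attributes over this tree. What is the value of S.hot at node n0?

3

1. n0.tag = false  [given at root]
2. n1.lab = 14  [14]
3. n1.env = 8  [8]
4. n3.env = false  [terminal]
5. n4.acc = "ww"  [terminal]
6. n2.fin = 15  [len(c.acc) + 13]
7. n2.cnt = "wwr"  [c.acc ++ "r"]
8. n2.env = 14  [14]
9. n6.lab = "zk"  [terminal]
10. n7.acc = "rk"  [terminal]
11. n5.sig = false  [false]
12. n5.val = "urk"  ["u" ++ c.acc]
13. n8.lab = 29  [len(D.cnt) + 26]
14. n8.env = -1  [D.env + E₀.env - 23]
15. n9.env = 16  [terminal]
16. n10.sig = 16  [terminal]
17. n8.ok = "mv"  ["mv"]
18. n1.ok = "mvurk"  [E₁.ok ++ C.val]
19. n11.lim = "mvurkw"  [E.ok ++ "w"]
20. n12.tag = false  [false]
21. n13.acc = "mp"  [terminal]
22. n14.acc = "qn"  [terminal]
23. n15.env = true  [terminal]
24. n12.key = 7  [7]
25. n16.sig = 27  [terminal]
26. n11.key = 13  [len(A.lim) + 7]
27. n11.hot = true  [B.key > 6]
28. n0.key = 3  [3]
29. n0.wid = -9  [-9]
30. n0.hot = 3  [A.key * 2 - 23]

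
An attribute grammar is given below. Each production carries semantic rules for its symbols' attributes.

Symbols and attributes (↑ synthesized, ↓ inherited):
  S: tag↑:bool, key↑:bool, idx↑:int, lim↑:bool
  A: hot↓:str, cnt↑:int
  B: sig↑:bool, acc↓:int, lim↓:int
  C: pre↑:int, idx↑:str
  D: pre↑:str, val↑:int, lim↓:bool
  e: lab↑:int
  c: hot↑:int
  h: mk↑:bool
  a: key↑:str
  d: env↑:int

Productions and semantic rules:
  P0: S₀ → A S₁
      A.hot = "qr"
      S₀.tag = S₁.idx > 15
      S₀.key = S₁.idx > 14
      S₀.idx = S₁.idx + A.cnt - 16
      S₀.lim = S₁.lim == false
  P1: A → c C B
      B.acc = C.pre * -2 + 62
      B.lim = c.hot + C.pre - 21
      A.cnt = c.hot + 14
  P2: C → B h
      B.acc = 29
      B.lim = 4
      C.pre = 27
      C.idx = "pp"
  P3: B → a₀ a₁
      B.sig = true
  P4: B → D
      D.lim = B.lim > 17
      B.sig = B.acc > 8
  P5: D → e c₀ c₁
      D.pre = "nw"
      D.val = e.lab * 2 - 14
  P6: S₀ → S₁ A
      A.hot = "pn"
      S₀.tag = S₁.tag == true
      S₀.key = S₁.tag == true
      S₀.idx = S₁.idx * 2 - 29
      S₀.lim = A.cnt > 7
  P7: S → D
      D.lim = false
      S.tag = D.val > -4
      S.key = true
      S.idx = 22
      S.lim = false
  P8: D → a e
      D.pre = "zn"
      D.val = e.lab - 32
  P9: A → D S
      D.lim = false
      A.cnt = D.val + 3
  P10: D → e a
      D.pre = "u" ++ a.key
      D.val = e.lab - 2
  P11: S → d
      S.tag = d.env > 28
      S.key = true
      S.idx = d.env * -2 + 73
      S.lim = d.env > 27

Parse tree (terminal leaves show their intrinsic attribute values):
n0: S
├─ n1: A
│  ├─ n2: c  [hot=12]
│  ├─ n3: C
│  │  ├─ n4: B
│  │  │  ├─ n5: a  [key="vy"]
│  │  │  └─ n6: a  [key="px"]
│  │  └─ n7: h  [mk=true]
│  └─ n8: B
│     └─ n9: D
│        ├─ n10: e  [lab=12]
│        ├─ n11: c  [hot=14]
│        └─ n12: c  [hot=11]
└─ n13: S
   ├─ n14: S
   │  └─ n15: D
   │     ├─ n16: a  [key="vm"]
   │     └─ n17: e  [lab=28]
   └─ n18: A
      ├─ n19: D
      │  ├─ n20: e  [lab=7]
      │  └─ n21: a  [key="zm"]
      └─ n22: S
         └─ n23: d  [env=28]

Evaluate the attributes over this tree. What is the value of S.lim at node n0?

false

1. n1.hot = "qr"  ["qr"]
2. n2.hot = 12  [terminal]
3. n4.acc = 29  [29]
4. n4.lim = 4  [4]
5. n5.key = "vy"  [terminal]
6. n6.key = "px"  [terminal]
7. n4.sig = true  [true]
8. n7.mk = true  [terminal]
9. n3.pre = 27  [27]
10. n3.idx = "pp"  ["pp"]
11. n8.acc = 8  [C.pre * -2 + 62]
12. n8.lim = 18  [c.hot + C.pre - 21]
13. n9.lim = true  [B.lim > 17]
14. n10.lab = 12  [terminal]
15. n11.hot = 14  [terminal]
16. n12.hot = 11  [terminal]
17. n9.pre = "nw"  ["nw"]
18. n9.val = 10  [e.lab * 2 - 14]
19. n8.sig = false  [B.acc > 8]
20. n1.cnt = 26  [c.hot + 14]
21. n15.lim = false  [false]
22. n16.key = "vm"  [terminal]
23. n17.lab = 28  [terminal]
24. n15.pre = "zn"  ["zn"]
25. n15.val = -4  [e.lab - 32]
26. n14.tag = false  [D.val > -4]
27. n14.key = true  [true]
28. n14.idx = 22  [22]
29. n14.lim = false  [false]
30. n18.hot = "pn"  ["pn"]
31. n19.lim = false  [false]
32. n20.lab = 7  [terminal]
33. n21.key = "zm"  [terminal]
34. n19.pre = "uzm"  ["u" ++ a.key]
35. n19.val = 5  [e.lab - 2]
36. n23.env = 28  [terminal]
37. n22.tag = false  [d.env > 28]
38. n22.key = true  [true]
39. n22.idx = 17  [d.env * -2 + 73]
40. n22.lim = true  [d.env > 27]
41. n18.cnt = 8  [D.val + 3]
42. n13.tag = false  [S₁.tag == true]
43. n13.key = false  [S₁.tag == true]
44. n13.idx = 15  [S₁.idx * 2 - 29]
45. n13.lim = true  [A.cnt > 7]
46. n0.tag = false  [S₁.idx > 15]
47. n0.key = true  [S₁.idx > 14]
48. n0.idx = 25  [S₁.idx + A.cnt - 16]
49. n0.lim = false  [S₁.lim == false]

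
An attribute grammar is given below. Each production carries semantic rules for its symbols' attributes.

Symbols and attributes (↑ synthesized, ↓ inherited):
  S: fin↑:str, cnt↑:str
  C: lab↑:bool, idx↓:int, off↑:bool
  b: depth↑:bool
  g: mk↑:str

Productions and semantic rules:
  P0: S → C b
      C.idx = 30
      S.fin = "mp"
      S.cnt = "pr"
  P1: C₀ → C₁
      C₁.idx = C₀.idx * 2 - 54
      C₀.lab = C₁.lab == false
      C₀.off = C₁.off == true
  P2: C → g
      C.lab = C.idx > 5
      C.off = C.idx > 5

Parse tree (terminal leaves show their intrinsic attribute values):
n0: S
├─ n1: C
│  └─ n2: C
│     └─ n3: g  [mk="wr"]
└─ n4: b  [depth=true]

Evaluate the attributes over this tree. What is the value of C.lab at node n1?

false

1. n1.idx = 30  [30]
2. n2.idx = 6  [C₀.idx * 2 - 54]
3. n3.mk = "wr"  [terminal]
4. n2.lab = true  [C.idx > 5]
5. n2.off = true  [C.idx > 5]
6. n1.lab = false  [C₁.lab == false]
7. n1.off = true  [C₁.off == true]
8. n4.depth = true  [terminal]
9. n0.fin = "mp"  ["mp"]
10. n0.cnt = "pr"  ["pr"]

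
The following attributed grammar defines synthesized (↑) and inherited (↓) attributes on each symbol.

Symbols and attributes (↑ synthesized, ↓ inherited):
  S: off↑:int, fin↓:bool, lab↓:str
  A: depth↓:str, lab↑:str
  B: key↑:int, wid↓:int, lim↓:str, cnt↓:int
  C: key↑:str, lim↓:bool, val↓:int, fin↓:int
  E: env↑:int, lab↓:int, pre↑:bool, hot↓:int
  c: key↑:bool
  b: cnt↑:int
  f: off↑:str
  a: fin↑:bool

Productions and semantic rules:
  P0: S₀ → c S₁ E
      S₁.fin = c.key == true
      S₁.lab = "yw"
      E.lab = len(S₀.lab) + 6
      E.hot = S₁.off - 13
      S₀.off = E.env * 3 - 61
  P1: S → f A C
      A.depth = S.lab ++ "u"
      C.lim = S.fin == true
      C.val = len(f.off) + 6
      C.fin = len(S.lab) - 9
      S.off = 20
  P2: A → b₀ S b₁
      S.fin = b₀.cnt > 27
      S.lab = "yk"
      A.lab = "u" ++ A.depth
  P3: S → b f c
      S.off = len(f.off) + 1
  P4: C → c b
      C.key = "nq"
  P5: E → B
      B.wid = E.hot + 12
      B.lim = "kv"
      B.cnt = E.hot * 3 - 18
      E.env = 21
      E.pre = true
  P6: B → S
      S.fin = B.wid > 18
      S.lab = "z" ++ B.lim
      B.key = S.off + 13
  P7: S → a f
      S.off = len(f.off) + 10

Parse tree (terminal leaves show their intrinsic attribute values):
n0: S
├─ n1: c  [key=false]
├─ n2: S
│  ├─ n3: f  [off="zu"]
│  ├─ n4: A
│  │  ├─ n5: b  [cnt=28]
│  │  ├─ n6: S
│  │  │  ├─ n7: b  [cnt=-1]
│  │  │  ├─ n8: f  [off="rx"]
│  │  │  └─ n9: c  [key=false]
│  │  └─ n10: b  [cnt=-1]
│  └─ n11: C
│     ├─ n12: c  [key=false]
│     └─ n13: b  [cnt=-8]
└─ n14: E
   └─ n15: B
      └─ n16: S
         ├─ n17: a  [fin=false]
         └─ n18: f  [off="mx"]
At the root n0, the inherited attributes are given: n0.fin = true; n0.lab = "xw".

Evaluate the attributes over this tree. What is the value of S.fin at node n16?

true

1. n0.fin = true  [given at root]
2. n0.lab = "xw"  [given at root]
3. n1.key = false  [terminal]
4. n2.fin = false  [c.key == true]
5. n2.lab = "yw"  ["yw"]
6. n3.off = "zu"  [terminal]
7. n4.depth = "ywu"  [S.lab ++ "u"]
8. n5.cnt = 28  [terminal]
9. n6.fin = true  [b₀.cnt > 27]
10. n6.lab = "yk"  ["yk"]
11. n7.cnt = -1  [terminal]
12. n8.off = "rx"  [terminal]
13. n9.key = false  [terminal]
14. n6.off = 3  [len(f.off) + 1]
15. n10.cnt = -1  [terminal]
16. n4.lab = "uywu"  ["u" ++ A.depth]
17. n11.lim = false  [S.fin == true]
18. n11.val = 8  [len(f.off) + 6]
19. n11.fin = -7  [len(S.lab) - 9]
20. n12.key = false  [terminal]
21. n13.cnt = -8  [terminal]
22. n11.key = "nq"  ["nq"]
23. n2.off = 20  [20]
24. n14.lab = 8  [len(S₀.lab) + 6]
25. n14.hot = 7  [S₁.off - 13]
26. n15.wid = 19  [E.hot + 12]
27. n15.lim = "kv"  ["kv"]
28. n15.cnt = 3  [E.hot * 3 - 18]
29. n16.fin = true  [B.wid > 18]
30. n16.lab = "zkv"  ["z" ++ B.lim]
31. n17.fin = false  [terminal]
32. n18.off = "mx"  [terminal]
33. n16.off = 12  [len(f.off) + 10]
34. n15.key = 25  [S.off + 13]
35. n14.env = 21  [21]
36. n14.pre = true  [true]
37. n0.off = 2  [E.env * 3 - 61]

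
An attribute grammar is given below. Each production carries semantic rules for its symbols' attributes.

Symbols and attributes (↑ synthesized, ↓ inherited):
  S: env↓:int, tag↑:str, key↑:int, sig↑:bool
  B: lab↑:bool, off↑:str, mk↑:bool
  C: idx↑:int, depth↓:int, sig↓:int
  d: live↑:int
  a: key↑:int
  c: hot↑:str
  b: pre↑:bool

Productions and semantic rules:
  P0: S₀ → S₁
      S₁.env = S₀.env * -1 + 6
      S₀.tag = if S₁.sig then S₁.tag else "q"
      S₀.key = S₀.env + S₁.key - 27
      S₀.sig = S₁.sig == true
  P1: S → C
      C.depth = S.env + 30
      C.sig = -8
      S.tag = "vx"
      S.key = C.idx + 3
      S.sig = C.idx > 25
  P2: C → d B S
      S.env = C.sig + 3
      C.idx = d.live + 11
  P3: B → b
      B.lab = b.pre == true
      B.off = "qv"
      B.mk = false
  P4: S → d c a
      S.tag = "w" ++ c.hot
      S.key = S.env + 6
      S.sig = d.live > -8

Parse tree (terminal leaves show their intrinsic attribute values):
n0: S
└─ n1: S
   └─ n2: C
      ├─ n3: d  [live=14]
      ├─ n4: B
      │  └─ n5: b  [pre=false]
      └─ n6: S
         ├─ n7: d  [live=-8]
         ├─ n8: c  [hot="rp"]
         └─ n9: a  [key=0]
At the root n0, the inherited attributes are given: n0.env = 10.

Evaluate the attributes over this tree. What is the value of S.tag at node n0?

"q"

1. n0.env = 10  [given at root]
2. n1.env = -4  [S₀.env * -1 + 6]
3. n2.depth = 26  [S.env + 30]
4. n2.sig = -8  [-8]
5. n3.live = 14  [terminal]
6. n5.pre = false  [terminal]
7. n4.lab = false  [b.pre == true]
8. n4.off = "qv"  ["qv"]
9. n4.mk = false  [false]
10. n6.env = -5  [C.sig + 3]
11. n7.live = -8  [terminal]
12. n8.hot = "rp"  [terminal]
13. n9.key = 0  [terminal]
14. n6.tag = "wrp"  ["w" ++ c.hot]
15. n6.key = 1  [S.env + 6]
16. n6.sig = false  [d.live > -8]
17. n2.idx = 25  [d.live + 11]
18. n1.tag = "vx"  ["vx"]
19. n1.key = 28  [C.idx + 3]
20. n1.sig = false  [C.idx > 25]
21. n0.tag = "q"  [if S₁.sig then S₁.tag else "q"]
22. n0.key = 11  [S₀.env + S₁.key - 27]
23. n0.sig = false  [S₁.sig == true]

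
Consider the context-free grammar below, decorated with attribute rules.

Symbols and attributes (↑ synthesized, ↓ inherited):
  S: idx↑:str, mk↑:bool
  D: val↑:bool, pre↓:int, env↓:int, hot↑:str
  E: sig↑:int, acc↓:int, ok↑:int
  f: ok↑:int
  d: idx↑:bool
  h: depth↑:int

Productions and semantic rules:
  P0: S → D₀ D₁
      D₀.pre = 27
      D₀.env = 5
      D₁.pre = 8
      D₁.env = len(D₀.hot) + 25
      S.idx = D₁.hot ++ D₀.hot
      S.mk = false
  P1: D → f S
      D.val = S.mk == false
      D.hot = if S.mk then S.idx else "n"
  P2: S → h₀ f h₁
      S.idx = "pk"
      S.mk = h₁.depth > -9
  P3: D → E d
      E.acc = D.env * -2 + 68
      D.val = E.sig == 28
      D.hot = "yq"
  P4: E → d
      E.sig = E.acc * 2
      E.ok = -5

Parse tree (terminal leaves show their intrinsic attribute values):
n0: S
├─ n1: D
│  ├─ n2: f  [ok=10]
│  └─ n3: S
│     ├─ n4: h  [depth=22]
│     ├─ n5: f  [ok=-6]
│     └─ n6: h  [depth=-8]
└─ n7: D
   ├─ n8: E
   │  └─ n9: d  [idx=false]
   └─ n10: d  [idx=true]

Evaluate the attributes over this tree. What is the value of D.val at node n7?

1. n1.pre = 27  [27]
2. n1.env = 5  [5]
3. n2.ok = 10  [terminal]
4. n4.depth = 22  [terminal]
5. n5.ok = -6  [terminal]
6. n6.depth = -8  [terminal]
7. n3.idx = "pk"  ["pk"]
8. n3.mk = true  [h₁.depth > -9]
9. n1.val = false  [S.mk == false]
10. n1.hot = "pk"  [if S.mk then S.idx else "n"]
11. n7.pre = 8  [8]
12. n7.env = 27  [len(D₀.hot) + 25]
13. n8.acc = 14  [D.env * -2 + 68]
14. n9.idx = false  [terminal]
15. n8.sig = 28  [E.acc * 2]
16. n8.ok = -5  [-5]
17. n10.idx = true  [terminal]
18. n7.val = true  [E.sig == 28]
19. n7.hot = "yq"  ["yq"]
20. n0.idx = "yqpk"  [D₁.hot ++ D₀.hot]
21. n0.mk = false  [false]

true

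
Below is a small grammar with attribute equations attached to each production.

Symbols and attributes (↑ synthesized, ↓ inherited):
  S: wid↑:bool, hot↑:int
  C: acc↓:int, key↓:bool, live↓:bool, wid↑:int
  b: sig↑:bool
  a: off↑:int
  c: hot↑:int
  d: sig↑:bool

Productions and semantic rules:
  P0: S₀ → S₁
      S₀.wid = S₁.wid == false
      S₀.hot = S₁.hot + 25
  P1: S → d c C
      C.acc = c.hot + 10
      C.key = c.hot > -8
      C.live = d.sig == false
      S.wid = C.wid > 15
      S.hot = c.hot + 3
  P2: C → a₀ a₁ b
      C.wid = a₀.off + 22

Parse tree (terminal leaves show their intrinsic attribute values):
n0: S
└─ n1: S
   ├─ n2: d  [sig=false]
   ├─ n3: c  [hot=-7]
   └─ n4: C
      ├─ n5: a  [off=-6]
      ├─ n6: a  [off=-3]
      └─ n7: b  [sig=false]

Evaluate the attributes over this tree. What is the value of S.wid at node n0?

false

1. n2.sig = false  [terminal]
2. n3.hot = -7  [terminal]
3. n4.acc = 3  [c.hot + 10]
4. n4.key = true  [c.hot > -8]
5. n4.live = true  [d.sig == false]
6. n5.off = -6  [terminal]
7. n6.off = -3  [terminal]
8. n7.sig = false  [terminal]
9. n4.wid = 16  [a₀.off + 22]
10. n1.wid = true  [C.wid > 15]
11. n1.hot = -4  [c.hot + 3]
12. n0.wid = false  [S₁.wid == false]
13. n0.hot = 21  [S₁.hot + 25]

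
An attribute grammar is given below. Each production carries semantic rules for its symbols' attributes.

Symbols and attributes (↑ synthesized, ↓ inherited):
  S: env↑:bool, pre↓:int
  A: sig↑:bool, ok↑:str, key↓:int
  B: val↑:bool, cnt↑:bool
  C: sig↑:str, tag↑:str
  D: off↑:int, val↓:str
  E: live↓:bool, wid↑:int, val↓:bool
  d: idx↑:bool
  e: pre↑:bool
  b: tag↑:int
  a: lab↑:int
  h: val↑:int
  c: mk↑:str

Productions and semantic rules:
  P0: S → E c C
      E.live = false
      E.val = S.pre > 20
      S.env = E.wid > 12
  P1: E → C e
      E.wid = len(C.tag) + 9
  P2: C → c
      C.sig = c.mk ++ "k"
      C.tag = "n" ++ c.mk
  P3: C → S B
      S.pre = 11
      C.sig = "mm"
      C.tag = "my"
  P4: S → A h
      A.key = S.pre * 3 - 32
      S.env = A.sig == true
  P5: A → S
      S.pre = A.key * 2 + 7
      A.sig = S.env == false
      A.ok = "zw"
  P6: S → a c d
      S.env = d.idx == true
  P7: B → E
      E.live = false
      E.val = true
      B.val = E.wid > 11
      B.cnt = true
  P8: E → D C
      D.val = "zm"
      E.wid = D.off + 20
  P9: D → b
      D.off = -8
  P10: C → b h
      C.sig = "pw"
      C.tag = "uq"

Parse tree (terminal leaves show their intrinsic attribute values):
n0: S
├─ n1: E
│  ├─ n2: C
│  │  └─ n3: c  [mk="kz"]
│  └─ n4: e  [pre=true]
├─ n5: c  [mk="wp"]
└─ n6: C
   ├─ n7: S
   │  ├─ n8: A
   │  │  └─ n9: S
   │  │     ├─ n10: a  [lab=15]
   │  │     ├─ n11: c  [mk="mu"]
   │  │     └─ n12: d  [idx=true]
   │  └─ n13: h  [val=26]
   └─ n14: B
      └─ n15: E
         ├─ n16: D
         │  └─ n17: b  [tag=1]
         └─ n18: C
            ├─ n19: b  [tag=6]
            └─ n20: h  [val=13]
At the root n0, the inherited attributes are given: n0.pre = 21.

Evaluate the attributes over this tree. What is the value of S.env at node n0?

1. n0.pre = 21  [given at root]
2. n1.live = false  [false]
3. n1.val = true  [S.pre > 20]
4. n3.mk = "kz"  [terminal]
5. n2.sig = "kzk"  [c.mk ++ "k"]
6. n2.tag = "nkz"  ["n" ++ c.mk]
7. n4.pre = true  [terminal]
8. n1.wid = 12  [len(C.tag) + 9]
9. n5.mk = "wp"  [terminal]
10. n7.pre = 11  [11]
11. n8.key = 1  [S.pre * 3 - 32]
12. n9.pre = 9  [A.key * 2 + 7]
13. n10.lab = 15  [terminal]
14. n11.mk = "mu"  [terminal]
15. n12.idx = true  [terminal]
16. n9.env = true  [d.idx == true]
17. n8.sig = false  [S.env == false]
18. n8.ok = "zw"  ["zw"]
19. n13.val = 26  [terminal]
20. n7.env = false  [A.sig == true]
21. n15.live = false  [false]
22. n15.val = true  [true]
23. n16.val = "zm"  ["zm"]
24. n17.tag = 1  [terminal]
25. n16.off = -8  [-8]
26. n19.tag = 6  [terminal]
27. n20.val = 13  [terminal]
28. n18.sig = "pw"  ["pw"]
29. n18.tag = "uq"  ["uq"]
30. n15.wid = 12  [D.off + 20]
31. n14.val = true  [E.wid > 11]
32. n14.cnt = true  [true]
33. n6.sig = "mm"  ["mm"]
34. n6.tag = "my"  ["my"]
35. n0.env = false  [E.wid > 12]

false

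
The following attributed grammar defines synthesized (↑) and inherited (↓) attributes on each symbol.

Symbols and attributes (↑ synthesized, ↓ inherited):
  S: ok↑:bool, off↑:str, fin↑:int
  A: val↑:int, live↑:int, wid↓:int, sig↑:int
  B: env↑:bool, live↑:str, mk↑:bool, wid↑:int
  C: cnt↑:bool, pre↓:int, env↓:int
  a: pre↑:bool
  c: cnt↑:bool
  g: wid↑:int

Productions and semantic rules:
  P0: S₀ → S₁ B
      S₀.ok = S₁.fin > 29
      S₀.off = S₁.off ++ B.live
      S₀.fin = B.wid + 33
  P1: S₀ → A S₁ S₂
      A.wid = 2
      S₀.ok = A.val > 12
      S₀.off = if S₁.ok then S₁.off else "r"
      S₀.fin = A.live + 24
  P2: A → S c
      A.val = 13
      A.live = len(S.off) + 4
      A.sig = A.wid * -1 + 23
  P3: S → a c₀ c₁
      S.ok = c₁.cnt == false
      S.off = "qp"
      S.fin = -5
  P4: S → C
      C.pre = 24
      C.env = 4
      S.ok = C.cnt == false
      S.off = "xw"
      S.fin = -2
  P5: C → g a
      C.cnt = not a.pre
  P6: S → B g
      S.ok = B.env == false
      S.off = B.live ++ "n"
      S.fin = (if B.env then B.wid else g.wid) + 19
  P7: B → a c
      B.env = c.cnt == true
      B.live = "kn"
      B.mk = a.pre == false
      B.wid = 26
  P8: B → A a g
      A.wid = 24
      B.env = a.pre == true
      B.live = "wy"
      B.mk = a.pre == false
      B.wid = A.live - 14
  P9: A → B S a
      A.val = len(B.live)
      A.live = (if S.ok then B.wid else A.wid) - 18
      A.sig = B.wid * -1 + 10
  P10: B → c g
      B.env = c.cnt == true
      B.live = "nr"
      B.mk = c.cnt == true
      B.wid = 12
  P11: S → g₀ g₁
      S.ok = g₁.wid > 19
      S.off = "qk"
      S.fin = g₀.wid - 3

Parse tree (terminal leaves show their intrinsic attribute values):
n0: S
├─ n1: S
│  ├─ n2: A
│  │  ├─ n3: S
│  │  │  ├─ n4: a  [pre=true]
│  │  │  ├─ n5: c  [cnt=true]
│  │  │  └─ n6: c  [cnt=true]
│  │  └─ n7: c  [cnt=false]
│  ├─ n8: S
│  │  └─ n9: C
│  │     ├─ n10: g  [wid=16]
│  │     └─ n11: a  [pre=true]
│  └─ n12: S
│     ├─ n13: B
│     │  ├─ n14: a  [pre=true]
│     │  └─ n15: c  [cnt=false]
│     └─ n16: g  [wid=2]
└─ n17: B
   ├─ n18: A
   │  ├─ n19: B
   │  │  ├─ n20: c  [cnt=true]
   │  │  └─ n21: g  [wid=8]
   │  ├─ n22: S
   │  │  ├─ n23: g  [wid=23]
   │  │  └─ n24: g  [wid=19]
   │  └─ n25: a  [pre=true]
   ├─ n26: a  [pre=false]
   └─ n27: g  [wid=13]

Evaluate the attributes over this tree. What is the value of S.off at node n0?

1. n2.wid = 2  [2]
2. n4.pre = true  [terminal]
3. n5.cnt = true  [terminal]
4. n6.cnt = true  [terminal]
5. n3.ok = false  [c₁.cnt == false]
6. n3.off = "qp"  ["qp"]
7. n3.fin = -5  [-5]
8. n7.cnt = false  [terminal]
9. n2.val = 13  [13]
10. n2.live = 6  [len(S.off) + 4]
11. n2.sig = 21  [A.wid * -1 + 23]
12. n9.pre = 24  [24]
13. n9.env = 4  [4]
14. n10.wid = 16  [terminal]
15. n11.pre = true  [terminal]
16. n9.cnt = false  [not a.pre]
17. n8.ok = true  [C.cnt == false]
18. n8.off = "xw"  ["xw"]
19. n8.fin = -2  [-2]
20. n14.pre = true  [terminal]
21. n15.cnt = false  [terminal]
22. n13.env = false  [c.cnt == true]
23. n13.live = "kn"  ["kn"]
24. n13.mk = false  [a.pre == false]
25. n13.wid = 26  [26]
26. n16.wid = 2  [terminal]
27. n12.ok = true  [B.env == false]
28. n12.off = "knn"  [B.live ++ "n"]
29. n12.fin = 21  [(if B.env then B.wid else g.wid) + 19]
30. n1.ok = true  [A.val > 12]
31. n1.off = "xw"  [if S₁.ok then S₁.off else "r"]
32. n1.fin = 30  [A.live + 24]
33. n18.wid = 24  [24]
34. n20.cnt = true  [terminal]
35. n21.wid = 8  [terminal]
36. n19.env = true  [c.cnt == true]
37. n19.live = "nr"  ["nr"]
38. n19.mk = true  [c.cnt == true]
39. n19.wid = 12  [12]
40. n23.wid = 23  [terminal]
41. n24.wid = 19  [terminal]
42. n22.ok = false  [g₁.wid > 19]
43. n22.off = "qk"  ["qk"]
44. n22.fin = 20  [g₀.wid - 3]
45. n25.pre = true  [terminal]
46. n18.val = 2  [len(B.live)]
47. n18.live = 6  [(if S.ok then B.wid else A.wid) - 18]
48. n18.sig = -2  [B.wid * -1 + 10]
49. n26.pre = false  [terminal]
50. n27.wid = 13  [terminal]
51. n17.env = false  [a.pre == true]
52. n17.live = "wy"  ["wy"]
53. n17.mk = true  [a.pre == false]
54. n17.wid = -8  [A.live - 14]
55. n0.ok = true  [S₁.fin > 29]
56. n0.off = "xwwy"  [S₁.off ++ B.live]
57. n0.fin = 25  [B.wid + 33]

"xwwy"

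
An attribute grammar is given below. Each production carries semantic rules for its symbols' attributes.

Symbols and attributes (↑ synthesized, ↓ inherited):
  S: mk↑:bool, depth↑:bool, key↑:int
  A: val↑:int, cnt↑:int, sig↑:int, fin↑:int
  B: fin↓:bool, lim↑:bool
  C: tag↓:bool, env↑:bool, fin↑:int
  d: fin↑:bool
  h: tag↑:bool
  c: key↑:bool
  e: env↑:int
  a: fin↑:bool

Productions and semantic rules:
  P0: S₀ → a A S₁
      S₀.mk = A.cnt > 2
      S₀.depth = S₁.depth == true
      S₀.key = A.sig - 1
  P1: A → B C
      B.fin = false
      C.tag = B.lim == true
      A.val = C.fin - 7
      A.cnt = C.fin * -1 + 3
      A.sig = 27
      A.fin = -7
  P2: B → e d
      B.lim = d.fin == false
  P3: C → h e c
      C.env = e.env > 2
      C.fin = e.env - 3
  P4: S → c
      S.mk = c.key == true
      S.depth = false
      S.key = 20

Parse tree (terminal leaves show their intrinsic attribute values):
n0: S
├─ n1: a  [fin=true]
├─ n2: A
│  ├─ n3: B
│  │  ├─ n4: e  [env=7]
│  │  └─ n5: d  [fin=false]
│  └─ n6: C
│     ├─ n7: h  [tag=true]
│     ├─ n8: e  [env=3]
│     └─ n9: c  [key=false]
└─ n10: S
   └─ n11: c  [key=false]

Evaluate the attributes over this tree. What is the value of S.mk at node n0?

true

1. n1.fin = true  [terminal]
2. n3.fin = false  [false]
3. n4.env = 7  [terminal]
4. n5.fin = false  [terminal]
5. n3.lim = true  [d.fin == false]
6. n6.tag = true  [B.lim == true]
7. n7.tag = true  [terminal]
8. n8.env = 3  [terminal]
9. n9.key = false  [terminal]
10. n6.env = true  [e.env > 2]
11. n6.fin = 0  [e.env - 3]
12. n2.val = -7  [C.fin - 7]
13. n2.cnt = 3  [C.fin * -1 + 3]
14. n2.sig = 27  [27]
15. n2.fin = -7  [-7]
16. n11.key = false  [terminal]
17. n10.mk = false  [c.key == true]
18. n10.depth = false  [false]
19. n10.key = 20  [20]
20. n0.mk = true  [A.cnt > 2]
21. n0.depth = false  [S₁.depth == true]
22. n0.key = 26  [A.sig - 1]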